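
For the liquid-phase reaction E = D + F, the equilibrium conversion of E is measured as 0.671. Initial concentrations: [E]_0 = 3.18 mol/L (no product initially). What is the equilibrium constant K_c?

Let X = conversion of E.
Concentrations: [E] = 3.18 − 3.18X; [D] = 3.18X; [F] = 3.18X.
At X = 0.671: [E] = 1.05, [D] = 2.13, [F] = 2.13.
K_c = [D] [F] / ([E]) = 4.35 mol/L.

K_c = 4.35 mol/L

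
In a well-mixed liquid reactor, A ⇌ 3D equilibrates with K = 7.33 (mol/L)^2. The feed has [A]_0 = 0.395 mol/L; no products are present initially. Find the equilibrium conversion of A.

X = 0.754

Let X = conversion of A; extent ξ = 0.395·X mol/L.
Concentrations: [A] = 0.395 − 0.395X; [D] = 1.19X.
K = [D]^3 / ([A]).
Equating to 7.33 (mol/L)^2: the physical root is X = 0.754.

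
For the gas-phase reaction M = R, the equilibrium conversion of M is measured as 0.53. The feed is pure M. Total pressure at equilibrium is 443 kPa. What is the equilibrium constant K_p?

Let X = conversion of M (basis 1 mol M); extent of reaction ξ = X.
Moles: n_M = 1 − X; n_R = X.
Since Δν = 0, n_T = 1 throughout.
At X = 0.53: n_M = 0.47, n_R = 0.53, n_T = 1.
p_i = (n_i/n_T)·P. K_p = p_R / (p_M) = 1.13.

K_p = 1.13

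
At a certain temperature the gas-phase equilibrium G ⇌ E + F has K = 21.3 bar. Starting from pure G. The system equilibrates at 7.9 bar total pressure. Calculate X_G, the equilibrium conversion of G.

X = 0.854

Let X = conversion of G (basis 1 mol G); extent of reaction ξ = X.
At extent ξ: n_G = 1 − X; n_E = X; n_F = X.
Summing: n_T = 1 + X.
y_i = n_i/n_T, p_i = y_i·P. K = p_E p_F / (p_G).
Substituting and setting equal to 21.3 bar gives a polynomial in X; the root in (0,1) is X = 0.854.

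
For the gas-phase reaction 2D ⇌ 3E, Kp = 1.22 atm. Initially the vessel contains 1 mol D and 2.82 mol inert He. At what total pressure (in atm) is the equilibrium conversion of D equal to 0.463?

P = 4.26 atm

Let X = conversion of D (basis 1 mol D); extent of reaction ξ = 0.5X.
Mole table: n_D = 1 − X; n_E = 1.5X; n_I = 2.82 (inert).
n_T = Σnᵢ = 3.82 + 0.5X.
Kp = p_E^3 / (p_D^2) with p_i = (n_i/n_T)·P.
At X = 0.463: the mole-fraction product g(X) = Π y_i^ν_i = 0.2867. Since Kp = g(X)·P^{1}, P = (Kp/g)^(1/1) = (1.22/0.2867)^(1/1) = 4.26 atm.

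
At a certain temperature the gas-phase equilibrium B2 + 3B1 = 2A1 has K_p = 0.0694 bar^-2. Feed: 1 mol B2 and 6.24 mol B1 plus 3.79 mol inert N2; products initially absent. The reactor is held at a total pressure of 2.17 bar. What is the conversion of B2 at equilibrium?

X = 0.288

Let X = conversion of B2 (basis 1 mol B2); extent of reaction ξ = X.
At extent ξ: n_B2 = 1 − X; n_B1 = 6.24 − 3X; n_A1 = 2X; n_I = 3.79 (inert).
Total moles n_T = 11 − 2X.
With p_i = (n_i/n_T)P, K_p = p_A1^2 / (p_B2 p_B1^3).
Setting this equal to 0.0694 bar^-2 and taking the physical root (0 < X < 1) gives X = 0.288.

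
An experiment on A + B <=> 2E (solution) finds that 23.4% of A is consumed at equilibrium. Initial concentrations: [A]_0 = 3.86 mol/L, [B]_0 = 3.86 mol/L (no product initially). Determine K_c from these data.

Let X = conversion of A.
Concentrations: [A] = 3.86 − 3.86X; [B] = 3.86 − 3.86X; [E] = 7.72X.
At X = 0.234: [A] = 2.96, [B] = 2.96, [E] = 1.81.
K_c = [E]^2 / ([A] [B]) = 0.373.

K_c = 0.373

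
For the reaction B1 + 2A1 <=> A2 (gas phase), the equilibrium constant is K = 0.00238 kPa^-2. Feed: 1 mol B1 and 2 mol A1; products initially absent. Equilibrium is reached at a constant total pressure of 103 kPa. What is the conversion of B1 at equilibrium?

Basis: 1 mol B1 initially; let X = conversion of B1. Extent ξ = X.
Mole table: n_B1 = 1 − X; n_A1 = 2 − 2X; n_A2 = X.
Total moles n_T = 3 − 2X.
With p_i = (n_i/n_T)P, K = p_A2 / (p_B1 p_A1^2).
This yields a degree-3 equation in X; solving on (0,1), X = 0.744.

X = 0.744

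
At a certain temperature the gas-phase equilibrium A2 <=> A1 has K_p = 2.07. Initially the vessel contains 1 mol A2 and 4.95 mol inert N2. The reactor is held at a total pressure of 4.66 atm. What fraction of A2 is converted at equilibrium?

X = 0.674

Let X = conversion of A2 (basis 1 mol A2); extent of reaction ξ = X.
Moles: n_A2 = 1 − X; n_A1 = X; n_I = 4.95 (inert).
Since Δν = 0, n_T = 5.95 throughout.
Mole fractions y_i = n_i/n_T; K_p = p_A1 / (p_A2) with p_i = y_i·P.
This yields a degree-1 equation in X; solving on (0,1), X = 0.674.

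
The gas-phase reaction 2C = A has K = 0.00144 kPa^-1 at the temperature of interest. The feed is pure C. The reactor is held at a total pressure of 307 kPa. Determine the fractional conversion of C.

X = 0.399

Let X = conversion of C (basis 1 mol C); extent of reaction ξ = 0.5X.
Species balance: n_C = 1 − X; n_A = 0.5X.
Summing: n_T = 1 − 0.5X.
y_i = n_i/n_T, p_i = y_i·P. K = p_A / (p_C^2).
Setting this equal to 0.00144 kPa^-1 and taking the physical root (0 < X < 1) gives X = 0.399.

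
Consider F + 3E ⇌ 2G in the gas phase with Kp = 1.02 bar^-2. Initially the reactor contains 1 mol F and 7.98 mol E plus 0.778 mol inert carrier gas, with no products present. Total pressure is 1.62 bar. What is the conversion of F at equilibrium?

Basis: 1 mol F initially; let X = conversion of F. Extent ξ = X.
Moles: n_F = 1 − X; n_E = 7.98 − 3X; n_G = 2X; n_I = 0.778 (inert).
Summing: n_T = 9.76 − 2X.
With p_i = (n_i/n_T)P, Kp = p_G^2 / (p_F p_E^3).
Setting this equal to 1.02 bar^-2 and taking the physical root (0 < X < 1) gives X = 0.724.

X = 0.724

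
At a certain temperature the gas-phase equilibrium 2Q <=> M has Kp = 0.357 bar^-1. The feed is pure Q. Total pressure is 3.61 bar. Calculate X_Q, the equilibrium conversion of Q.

Let X = conversion of Q (basis 1 mol Q); extent of reaction ξ = 0.5X.
Species balance: n_Q = 1 − X; n_M = 0.5X.
n_T = Σnᵢ = 1 − 0.5X.
y_i = n_i/n_T, p_i = y_i·P. Kp = p_M / (p_Q^2).
Setting this equal to 0.357 bar^-1 and taking the physical root (0 < X < 1) gives X = 0.597.

X = 0.597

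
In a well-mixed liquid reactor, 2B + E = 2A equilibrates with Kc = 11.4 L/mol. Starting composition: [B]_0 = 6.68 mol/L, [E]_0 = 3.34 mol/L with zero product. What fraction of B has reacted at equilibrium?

X = 0.754

Let X = conversion of B; extent ξ = 6.68X/2 mol/L.
Concentrations: [B] = 6.68 − 6.68X; [E] = 3.34 − 3.34X; [A] = 6.68X.
Kc = [A]^2 / ([B]^2 [E]).
Setting equal to 11.4 and solving for X on (0,1) gives X = 0.754.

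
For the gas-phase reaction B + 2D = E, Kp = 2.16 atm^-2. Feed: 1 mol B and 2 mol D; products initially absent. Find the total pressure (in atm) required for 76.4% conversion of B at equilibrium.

Let X = conversion of B (basis 1 mol B); extent of reaction ξ = X.
Mole table: n_B = 1 − X; n_D = 2 − 2X; n_E = X.
n_T = Σnᵢ = 3 − 2X.
Kp = p_E / (p_B p_D^2) with p_i = (n_i/n_T)·P.
At X = 0.764: the mole-fraction product g(X) = Π y_i^ν_i = 31.49. Since Kp = g(X)·P^{-2}, P = (g/Kp)^(1/2) = (31.49/2.16)^(1/2) = 3.82 atm.

P = 3.82 atm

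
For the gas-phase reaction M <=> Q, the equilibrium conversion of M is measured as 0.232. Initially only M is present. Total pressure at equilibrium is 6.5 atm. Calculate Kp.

Kp = 0.302

Take 1 mol M as basis and let X be its fractional conversion, so ξ = X.
Species balance: n_M = 1 − X; n_Q = X.
Since Δν = 0, n_T = 1 throughout.
At X = 0.232: n_M = 0.768, n_Q = 0.232, n_T = 1.
p_i = (n_i/n_T)·P. Kp = p_Q / (p_M) = 0.302.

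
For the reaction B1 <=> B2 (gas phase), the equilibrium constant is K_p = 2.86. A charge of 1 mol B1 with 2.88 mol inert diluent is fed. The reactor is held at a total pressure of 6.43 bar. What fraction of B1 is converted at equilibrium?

X = 0.741

Basis: 1 mol B1 initially; let X = conversion of B1. Extent ξ = X.
At extent ξ: n_B1 = 1 − X; n_B2 = X; n_I = 2.88 (inert).
Total moles n_T = 3.88 (Δν = 0, constant).
With p_i = (n_i/n_T)P, K_p = p_B2 / (p_B1).
Equating to 2.86 and solving on 0 < X < 1: X = 0.741.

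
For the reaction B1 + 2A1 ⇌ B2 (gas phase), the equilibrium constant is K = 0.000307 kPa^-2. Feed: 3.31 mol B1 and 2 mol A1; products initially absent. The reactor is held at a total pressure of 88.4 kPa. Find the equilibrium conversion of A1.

Let X = conversion of A1 (basis 2 mol A1); extent of reaction ξ = X.
Mole table: n_B1 = 3.31 − X; n_A1 = 2 − 2X; n_B2 = X.
Summing: n_T = 5.31 − 2X.
y_i = n_i/n_T, p_i = y_i·P. K = p_B2 / (p_B1 p_A1^2).
Setting this equal to 0.000307 kPa^-2 and taking the physical root (0 < X < 1) gives X = 0.440.

X = 0.440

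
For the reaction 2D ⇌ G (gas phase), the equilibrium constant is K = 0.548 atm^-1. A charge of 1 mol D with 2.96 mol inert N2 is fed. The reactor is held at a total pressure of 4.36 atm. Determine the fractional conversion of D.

X = 0.424

Take 1 mol D as basis and let X be its fractional conversion, so ξ = 0.5X.
Mole table: n_D = 1 − X; n_G = 0.5X; n_I = 2.96 (inert).
Summing: n_T = 3.96 − 0.5X.
With p_i = (n_i/n_T)P, K = p_G / (p_D^2).
This yields a degree-2 equation in X; solving on (0,1), X = 0.424.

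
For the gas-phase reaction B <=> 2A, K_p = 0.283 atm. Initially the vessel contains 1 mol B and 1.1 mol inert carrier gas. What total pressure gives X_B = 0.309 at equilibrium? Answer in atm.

P = 1.23 atm

Let X = conversion of B (basis 1 mol B); extent of reaction ξ = X.
Mole table: n_B = 1 − X; n_A = 2X; n_I = 1.1 (inert).
Summing: n_T = 2.1 + X.
K_p = p_A^2 / (p_B) with p_i = (n_i/n_T)·P.
At X = 0.309: the mole-fraction product g(X) = Π y_i^ν_i = 0.2294. Since K_p = g(X)·P^{1}, P = (K_p/g)^(1/1) = (0.283/0.2294)^(1/1) = 1.23 atm.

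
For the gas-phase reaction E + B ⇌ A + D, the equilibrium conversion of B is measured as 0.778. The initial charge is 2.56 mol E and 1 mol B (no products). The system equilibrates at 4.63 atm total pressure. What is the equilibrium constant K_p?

Take 1 mol B as basis and let X be its fractional conversion, so ξ = X.
Species balance: n_E = 2.56 − X; n_B = 1 − X; n_A = X; n_D = X.
Total moles n_T = 3.56 (Δν = 0, constant).
At X = 0.778: n_E = 1.78, n_B = 0.222, n_A = 0.778, n_D = 0.778, n_T = 3.56.
p_i = (n_i/n_T)·P. K_p = p_A p_D / (p_E p_B) = 1.53.

K_p = 1.53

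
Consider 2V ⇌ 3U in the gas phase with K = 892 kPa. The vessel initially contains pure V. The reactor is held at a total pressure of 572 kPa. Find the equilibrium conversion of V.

X = 0.515

Basis: 1 mol V initially; let X = conversion of V. Extent ξ = 0.5X.
Moles: n_V = 1 − X; n_U = 1.5X.
Summing: n_T = 1 + 0.5X.
Mole fractions y_i = n_i/n_T; K = p_U^3 / (p_V^2) with p_i = y_i·P.
Substituting and setting equal to 892 kPa gives a polynomial in X; the root in (0,1) is X = 0.515.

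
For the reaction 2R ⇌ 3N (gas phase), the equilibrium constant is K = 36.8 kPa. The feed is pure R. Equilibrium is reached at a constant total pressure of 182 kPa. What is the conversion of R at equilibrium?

Take 1 mol R as basis and let X be its fractional conversion, so ξ = 0.5X.
At extent ξ: n_R = 1 − X; n_N = 1.5X.
Summing: n_T = 1 + 0.5X.
Mole fractions y_i = n_i/n_T; K = p_N^3 / (p_R^2) with p_i = y_i·P.
Substituting and setting equal to 36.8 kPa gives a polynomial in X; the root in (0,1) is X = 0.318.

X = 0.318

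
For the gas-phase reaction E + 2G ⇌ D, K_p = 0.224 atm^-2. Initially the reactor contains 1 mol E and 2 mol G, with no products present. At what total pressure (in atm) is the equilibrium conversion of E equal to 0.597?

Take 1 mol E as basis and let X be its fractional conversion, so ξ = X.
At extent ξ: n_E = 1 − X; n_G = 2 − 2X; n_D = X.
n_T = Σnᵢ = 3 − 2X.
K_p = p_D / (p_E p_G^2) with p_i = (n_i/n_T)·P.
At X = 0.597: the mole-fraction product g(X) = Π y_i^ν_i = 7.438. Since K_p = g(X)·P^{-2}, P = (g/K_p)^(1/2) = (7.438/0.224)^(1/2) = 5.76 atm.

P = 5.76 atm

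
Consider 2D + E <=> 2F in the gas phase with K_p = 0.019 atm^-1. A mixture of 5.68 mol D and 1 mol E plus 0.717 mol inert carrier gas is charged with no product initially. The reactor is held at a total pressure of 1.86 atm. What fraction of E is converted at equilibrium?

Basis: 1 mol E initially; let X = conversion of E. Extent ξ = X.
Mole table: n_D = 5.68 − 2X; n_E = 1 − X; n_F = 2X; n_I = 0.717 (inert).
Summing: n_T = 7.4 − X.
y_i = n_i/n_T, p_i = y_i·P. K_p = p_F^2 / (p_D^2 p_E).
Substituting and setting equal to 0.019 atm^-1 gives a polynomial in X; the root in (0,1) is X = 0.170.

X = 0.170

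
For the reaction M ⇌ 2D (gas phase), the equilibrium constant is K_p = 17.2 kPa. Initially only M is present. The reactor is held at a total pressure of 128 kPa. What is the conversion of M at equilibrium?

X = 0.180

Basis: 1 mol M initially; let X = conversion of M. Extent ξ = X.
Mole table: n_M = 1 − X; n_D = 2X.
Total moles n_T = 1 + X.
With p_i = (n_i/n_T)P, K_p = p_D^2 / (p_M).
Substituting and setting equal to 17.2 kPa gives a polynomial in X; the root in (0,1) is X = 0.180.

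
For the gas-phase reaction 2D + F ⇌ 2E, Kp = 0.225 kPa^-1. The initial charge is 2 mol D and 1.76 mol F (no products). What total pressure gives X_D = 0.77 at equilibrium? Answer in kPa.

Basis: 2 mol D initially; let X = conversion of D. Extent ξ = X.
Species balance: n_D = 2 − 2X; n_F = 1.76 − X; n_E = 2X.
n_T = Σnᵢ = 3.76 − X.
Kp = p_E^2 / (p_D^2 p_F) with p_i = (n_i/n_T)·P.
At X = 0.77: the mole-fraction product g(X) = Π y_i^ν_i = 33.85. Since Kp = g(X)·P^{-1}, P = (g/Kp)^(1/1) = (33.85/0.225)^(1/1) = 150 kPa.

P = 150 kPa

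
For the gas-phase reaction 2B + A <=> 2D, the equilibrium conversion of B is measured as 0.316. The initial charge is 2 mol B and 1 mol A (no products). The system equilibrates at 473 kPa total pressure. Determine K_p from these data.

K_p = 0.00177 kPa^-1

Let X = conversion of B (basis 2 mol B); extent of reaction ξ = X.
Moles: n_B = 2 − 2X; n_A = 1 − X; n_D = 2X.
n_T = Σnᵢ = 3 − X.
At X = 0.316: n_B = 1.37, n_A = 0.684, n_D = 0.632, n_T = 2.68.
p_i = (n_i/n_T)·P. K_p = p_D^2 / (p_B^2 p_A) = 0.00177 kPa^-1.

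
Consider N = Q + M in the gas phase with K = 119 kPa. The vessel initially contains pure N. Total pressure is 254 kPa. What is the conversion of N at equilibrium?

Let X = conversion of N (basis 1 mol N); extent of reaction ξ = X.
At extent ξ: n_N = 1 − X; n_Q = X; n_M = X.
Summing: n_T = 1 + X.
y_i = n_i/n_T, p_i = y_i·P. K = p_Q p_M / (p_N).
Substituting and setting equal to 119 kPa gives a polynomial in X; the root in (0,1) is X = 0.565.

X = 0.565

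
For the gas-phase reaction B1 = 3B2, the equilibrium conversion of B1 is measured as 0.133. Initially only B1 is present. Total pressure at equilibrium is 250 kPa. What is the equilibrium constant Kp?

Kp = 2.86e+03 kPa^2

Basis: 1 mol B1 initially; let X = conversion of B1. Extent ξ = X.
Mole table: n_B1 = 1 − X; n_B2 = 3X.
n_T = Σnᵢ = 1 + 2X.
At X = 0.133: n_B1 = 0.867, n_B2 = 0.399, n_T = 1.27.
p_i = (n_i/n_T)·P. Kp = p_B2^3 / (p_B1) = 2.86e+03 kPa^2.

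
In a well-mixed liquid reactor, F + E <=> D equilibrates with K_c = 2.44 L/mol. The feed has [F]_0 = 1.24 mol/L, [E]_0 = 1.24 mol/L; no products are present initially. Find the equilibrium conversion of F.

Let X = conversion of F; extent ξ = 1.24·X mol/L.
Concentrations: [F] = 1.24 − 1.24X; [E] = 1.24 − 1.24X; [D] = 1.24X.
K_c = [D] / ([F] [E]).
Equating to 2.44 L/mol: the physical root is X = 0.567.

X = 0.567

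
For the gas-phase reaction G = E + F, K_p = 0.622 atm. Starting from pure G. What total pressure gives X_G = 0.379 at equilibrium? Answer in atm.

Let X = conversion of G (basis 1 mol G); extent of reaction ξ = X.
Species balance: n_G = 1 − X; n_E = X; n_F = X.
Summing: n_T = 1 + X.
K_p = p_E p_F / (p_G) with p_i = (n_i/n_T)·P.
At X = 0.379: the mole-fraction product g(X) = Π y_i^ν_i = 0.1677. Since K_p = g(X)·P^{1}, P = (K_p/g)^(1/1) = (0.622/0.1677)^(1/1) = 3.71 atm.

P = 3.71 atm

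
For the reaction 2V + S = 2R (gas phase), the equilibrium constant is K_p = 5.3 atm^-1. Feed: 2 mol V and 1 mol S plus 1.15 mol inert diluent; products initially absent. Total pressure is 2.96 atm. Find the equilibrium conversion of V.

Basis: 2 mol V initially; let X = conversion of V. Extent ξ = X.
Moles: n_V = 2 − 2X; n_S = 1 − X; n_R = 2X; n_I = 1.15 (inert).
Summing: n_T = 4.15 − X.
With p_i = (n_i/n_T)P, K_p = p_R^2 / (p_V^2 p_S).
This yields a degree-3 equation in X; solving on (0,1), X = 0.577.

X = 0.577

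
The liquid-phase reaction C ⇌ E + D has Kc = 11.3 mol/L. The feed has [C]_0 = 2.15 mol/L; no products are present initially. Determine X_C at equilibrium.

Let X = conversion of C; extent ξ = 2.15·X mol/L.
Concentrations: [C] = 2.15 − 2.15X; [E] = 2.15X; [D] = 2.15X.
Kc = [E] [D] / ([C]).
Equating to 11.3 mol/L: the physical root is X = 0.859.

X = 0.859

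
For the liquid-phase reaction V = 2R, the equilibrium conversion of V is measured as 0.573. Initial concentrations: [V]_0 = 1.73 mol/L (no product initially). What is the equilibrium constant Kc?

Kc = 5.32 mol/L

Let X = conversion of V.
Concentrations: [V] = 1.73 − 1.73X; [R] = 3.46X.
At X = 0.573: [V] = 0.739, [R] = 1.98.
Kc = [R]^2 / ([V]) = 5.32 mol/L.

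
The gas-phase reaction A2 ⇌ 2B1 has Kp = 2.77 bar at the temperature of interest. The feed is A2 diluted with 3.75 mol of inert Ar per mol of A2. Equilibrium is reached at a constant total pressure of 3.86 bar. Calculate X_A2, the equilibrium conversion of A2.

Basis: 1 mol A2 initially; let X = conversion of A2. Extent ξ = X.
At extent ξ: n_A2 = 1 − X; n_B1 = 2X; n_I = 3.75 (inert).
Summing: n_T = 4.75 + X.
Mole fractions y_i = n_i/n_T; Kp = p_B1^2 / (p_A2) with p_i = y_i·P.
Equating to 2.77 bar and solving on 0 < X < 1: X = 0.611.

X = 0.611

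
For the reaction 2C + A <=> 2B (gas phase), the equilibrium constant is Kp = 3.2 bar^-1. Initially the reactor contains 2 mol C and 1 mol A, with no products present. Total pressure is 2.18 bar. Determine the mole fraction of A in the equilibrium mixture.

Take 2 mol C as basis and let X be its fractional conversion, so ξ = X.
Mole table: n_C = 2 − 2X; n_A = 1 − X; n_B = 2X.
Total moles n_T = 3 − X.
With p_i = (n_i/n_T)P, Kp = p_B^2 / (p_C^2 p_A).
Substituting and setting equal to 3.2 bar^-1 gives a polynomial in X; the root in (0,1) is X = 0.534.
Then n_A = 0.466, n_T = 2.47, so y_A = 0.189.

y_A = 0.189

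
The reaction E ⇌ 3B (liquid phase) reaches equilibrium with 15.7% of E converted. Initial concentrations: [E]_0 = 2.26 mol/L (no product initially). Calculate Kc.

Let X = conversion of E.
Concentrations: [E] = 2.26 − 2.26X; [B] = 6.78X.
At X = 0.157: [E] = 1.91, [B] = 1.06.
Kc = [B]^3 / ([E]) = 0.633 (mol/L)^2.

Kc = 0.633 (mol/L)^2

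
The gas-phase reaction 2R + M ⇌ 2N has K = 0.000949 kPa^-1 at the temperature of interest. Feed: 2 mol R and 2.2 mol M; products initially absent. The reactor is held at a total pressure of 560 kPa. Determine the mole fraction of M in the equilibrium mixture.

y_M = 0.482

Let X = conversion of R (basis 2 mol R); extent of reaction ξ = X.
Mole table: n_R = 2 − 2X; n_M = 2.2 − X; n_N = 2X.
Total moles n_T = 4.2 − X.
Mole fractions y_i = n_i/n_T; K = p_N^2 / (p_R^2 p_M) with p_i = y_i·P.
Equating to 0.000949 kPa^-1 and solving on 0 < X < 1: X = 0.336.
Then n_M = 1.86, n_T = 3.86, so y_M = 0.482.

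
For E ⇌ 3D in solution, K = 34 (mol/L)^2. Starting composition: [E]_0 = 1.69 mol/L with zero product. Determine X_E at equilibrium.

Let X = conversion of E; extent ξ = 1.69·X mol/L.
Concentrations: [E] = 1.69 − 1.69X; [D] = 5.07X.
K = [D]^3 / ([E]).
Setting equal to 34 and solving for X on (0,1) gives X = 0.573.

X = 0.573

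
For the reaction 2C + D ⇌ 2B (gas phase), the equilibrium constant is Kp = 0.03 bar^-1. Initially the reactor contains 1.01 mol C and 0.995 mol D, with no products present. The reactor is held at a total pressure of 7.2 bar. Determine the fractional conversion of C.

X = 0.240

Take 1.01 mol C as basis and let X be its fractional conversion, so ξ = 0.505X.
Moles: n_C = 1.01 − 1.01X; n_D = 0.995 − 0.505X; n_B = 1.01X.
Total moles n_T = 2 − 0.505X.
y_i = n_i/n_T, p_i = y_i·P. Kp = p_B^2 / (p_C^2 p_D).
Setting this equal to 0.03 bar^-1 and taking the physical root (0 < X < 1) gives X = 0.240.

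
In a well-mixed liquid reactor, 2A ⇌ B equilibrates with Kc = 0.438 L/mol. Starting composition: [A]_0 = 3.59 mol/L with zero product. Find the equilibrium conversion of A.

X = 0.573

Let X = conversion of A; extent ξ = 3.59X/2 mol/L.
Concentrations: [A] = 3.59 − 3.59X; [B] = 1.79X.
Kc = [B] / ([A]^2).
This equals 0.438 at X = 0.573 (the root in 0 < X < 1).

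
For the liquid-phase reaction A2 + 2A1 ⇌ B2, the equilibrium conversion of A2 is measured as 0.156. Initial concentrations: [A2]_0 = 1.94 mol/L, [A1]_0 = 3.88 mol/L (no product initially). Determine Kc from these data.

Kc = 0.0172 (mol/L)^-2

Let X = conversion of A2.
Concentrations: [A2] = 1.94 − 1.94X; [A1] = 3.88 − 3.88X; [B2] = 1.94X.
At X = 0.156: [A2] = 1.64, [A1] = 3.27, [B2] = 0.303.
Kc = [B2] / ([A2] [A1]^2) = 0.0172 (mol/L)^-2.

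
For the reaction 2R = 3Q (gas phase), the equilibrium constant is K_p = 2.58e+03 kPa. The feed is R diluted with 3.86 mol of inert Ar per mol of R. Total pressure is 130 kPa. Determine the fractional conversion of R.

X = 0.858

Basis: 1 mol R initially; let X = conversion of R. Extent ξ = 0.5X.
Mole table: n_R = 1 − X; n_Q = 1.5X; n_I = 3.86 (inert).
Summing: n_T = 4.86 + 0.5X.
y_i = n_i/n_T, p_i = y_i·P. K_p = p_Q^3 / (p_R^2).
This yields a degree-3 equation in X; solving on (0,1), X = 0.858.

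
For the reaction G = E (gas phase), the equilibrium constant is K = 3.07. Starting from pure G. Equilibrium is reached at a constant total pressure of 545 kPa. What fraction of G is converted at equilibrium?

X = 0.754

Take 1 mol G as basis and let X be its fractional conversion, so ξ = X.
Moles: n_G = 1 − X; n_E = X.
Since Δν = 0, n_T = 1 throughout.
y_i = n_i/n_T, p_i = y_i·P. K = p_E / (p_G).
Substituting and setting equal to 3.07 gives a polynomial in X; the root in (0,1) is X = 0.754.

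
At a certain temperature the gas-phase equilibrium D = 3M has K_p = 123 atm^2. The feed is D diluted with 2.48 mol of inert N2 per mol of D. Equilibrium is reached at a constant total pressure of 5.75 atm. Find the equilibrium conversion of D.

X = 0.839

Let X = conversion of D (basis 1 mol D); extent of reaction ξ = X.
Species balance: n_D = 1 − X; n_M = 3X; n_I = 2.48 (inert).
Summing: n_T = 3.48 + 2X.
Mole fractions y_i = n_i/n_T; K_p = p_M^3 / (p_D) with p_i = y_i·P.
Equating to 123 atm^2 and solving on 0 < X < 1: X = 0.839.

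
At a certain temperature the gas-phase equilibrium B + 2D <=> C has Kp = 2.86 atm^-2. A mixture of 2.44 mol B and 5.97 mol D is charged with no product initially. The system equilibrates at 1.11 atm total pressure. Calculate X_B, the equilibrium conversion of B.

X = 0.540

Let X = conversion of B (basis 2.44 mol B); extent of reaction ξ = 2.44X.
At extent ξ: n_B = 2.44 − 2.44X; n_D = 5.97 − 4.88X; n_C = 2.44X.
n_T = Σnᵢ = 8.41 − 4.88X.
Mole fractions y_i = n_i/n_T; Kp = p_C / (p_B p_D^2) with p_i = y_i·P.
Setting this equal to 2.86 atm^-2 and taking the physical root (0 < X < 1) gives X = 0.540.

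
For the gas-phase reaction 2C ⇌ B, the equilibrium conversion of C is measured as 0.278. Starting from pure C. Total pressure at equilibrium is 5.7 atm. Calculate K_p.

Take 1 mol C as basis and let X be its fractional conversion, so ξ = 0.5X.
Moles: n_C = 1 − X; n_B = 0.5X.
Summing: n_T = 1 − 0.5X.
At X = 0.278: n_C = 0.722, n_B = 0.139, n_T = 0.861.
p_i = (n_i/n_T)·P. K_p = p_B / (p_C^2) = 0.0403 atm^-1.

K_p = 0.0403 atm^-1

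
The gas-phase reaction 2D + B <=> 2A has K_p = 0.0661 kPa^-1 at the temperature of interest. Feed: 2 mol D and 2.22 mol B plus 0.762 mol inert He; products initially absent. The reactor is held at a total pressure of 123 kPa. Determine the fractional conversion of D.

Let X = conversion of D (basis 2 mol D); extent of reaction ξ = X.
Species balance: n_D = 2 − 2X; n_B = 2.22 − X; n_A = 2X; n_I = 0.762 (inert).
n_T = Σnᵢ = 4.98 − X.
y_i = n_i/n_T, p_i = y_i·P. K_p = p_A^2 / (p_D^2 p_B).
Setting this equal to 0.0661 kPa^-1 and taking the physical root (0 < X < 1) gives X = 0.633.

X = 0.633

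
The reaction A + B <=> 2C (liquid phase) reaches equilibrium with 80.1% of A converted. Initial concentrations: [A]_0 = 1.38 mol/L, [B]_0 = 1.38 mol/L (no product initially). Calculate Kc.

Let X = conversion of A.
Concentrations: [A] = 1.38 − 1.38X; [B] = 1.38 − 1.38X; [C] = 2.76X.
At X = 0.801: [A] = 0.275, [B] = 0.275, [C] = 2.21.
Kc = [C]^2 / ([A] [B]) = 64.8.

Kc = 64.8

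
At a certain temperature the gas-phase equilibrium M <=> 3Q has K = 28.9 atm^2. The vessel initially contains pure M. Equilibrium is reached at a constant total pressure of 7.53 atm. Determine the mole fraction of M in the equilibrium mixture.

Let X = conversion of M (basis 1 mol M); extent of reaction ξ = X.
Species balance: n_M = 1 − X; n_Q = 3X.
n_T = Σnᵢ = 1 + 2X.
y_i = n_i/n_T, p_i = y_i·P. K = p_Q^3 / (p_M).
Substituting and setting equal to 28.9 atm^2 gives a polynomial in X; the root in (0,1) is X = 0.326.
Then n_M = 0.674, n_T = 1.65, so y_M = 0.408.

y_M = 0.408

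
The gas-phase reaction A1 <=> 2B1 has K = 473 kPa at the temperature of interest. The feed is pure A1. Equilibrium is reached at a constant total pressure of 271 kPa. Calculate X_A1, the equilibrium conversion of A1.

Take 1 mol A1 as basis and let X be its fractional conversion, so ξ = X.
Species balance: n_A1 = 1 − X; n_B1 = 2X.
Summing: n_T = 1 + X.
y_i = n_i/n_T, p_i = y_i·P. K = p_B1^2 / (p_A1).
Equating to 473 kPa and solving on 0 < X < 1: X = 0.551.

X = 0.551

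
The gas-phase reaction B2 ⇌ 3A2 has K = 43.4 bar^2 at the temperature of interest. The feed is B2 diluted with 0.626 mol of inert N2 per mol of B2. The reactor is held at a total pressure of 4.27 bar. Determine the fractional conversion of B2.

Basis: 1 mol B2 initially; let X = conversion of B2. Extent ξ = X.
At extent ξ: n_B2 = 1 − X; n_A2 = 3X; n_I = 0.626 (inert).
Summing: n_T = 1.63 + 2X.
With p_i = (n_i/n_T)P, K = p_A2^3 / (p_B2).
This yields a degree-3 equation in X; solving on (0,1), X = 0.644.

X = 0.644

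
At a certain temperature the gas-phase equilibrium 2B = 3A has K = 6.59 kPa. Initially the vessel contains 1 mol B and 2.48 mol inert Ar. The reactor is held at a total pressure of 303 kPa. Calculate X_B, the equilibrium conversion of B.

X = 0.238

Take 1 mol B as basis and let X be its fractional conversion, so ξ = 0.5X.
Moles: n_B = 1 − X; n_A = 1.5X; n_I = 2.48 (inert).
n_T = Σnᵢ = 3.48 + 0.5X.
With p_i = (n_i/n_T)P, K = p_A^3 / (p_B^2).
Equating to 6.59 kPa and solving on 0 < X < 1: X = 0.238.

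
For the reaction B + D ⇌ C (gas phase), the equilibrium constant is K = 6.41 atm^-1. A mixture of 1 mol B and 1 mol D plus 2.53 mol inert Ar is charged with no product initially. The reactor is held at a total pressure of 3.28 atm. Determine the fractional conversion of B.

Take 1 mol B as basis and let X be its fractional conversion, so ξ = X.
Mole table: n_B = 1 − X; n_D = 1 − X; n_C = X; n_I = 2.53 (inert).
Total moles n_T = 4.53 − X.
Mole fractions y_i = n_i/n_T; K = p_C / (p_B p_D) with p_i = y_i·P.
Substituting and setting equal to 6.41 atm^-1 gives a polynomial in X; the root in (0,1) is X = 0.653.

X = 0.653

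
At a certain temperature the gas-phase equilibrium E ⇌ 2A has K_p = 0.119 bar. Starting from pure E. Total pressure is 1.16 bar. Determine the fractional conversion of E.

X = 0.158

Let X = conversion of E (basis 1 mol E); extent of reaction ξ = X.
At extent ξ: n_E = 1 − X; n_A = 2X.
n_T = Σnᵢ = 1 + X.
Mole fractions y_i = n_i/n_T; K_p = p_A^2 / (p_E) with p_i = y_i·P.
Substituting and setting equal to 0.119 bar gives a polynomial in X; the root in (0,1) is X = 0.158.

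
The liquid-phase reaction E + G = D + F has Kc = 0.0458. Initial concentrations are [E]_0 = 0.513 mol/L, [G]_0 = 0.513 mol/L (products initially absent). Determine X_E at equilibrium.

Let X = conversion of E; extent ξ = 0.513·X mol/L.
Concentrations: [E] = 0.513 − 0.513X; [G] = 0.513 − 0.513X; [D] = 0.513X; [F] = 0.513X.
Kc = [D] [F] / ([E] [G]).
Setting equal to 0.0458 and solving for X on (0,1) gives X = 0.176.

X = 0.176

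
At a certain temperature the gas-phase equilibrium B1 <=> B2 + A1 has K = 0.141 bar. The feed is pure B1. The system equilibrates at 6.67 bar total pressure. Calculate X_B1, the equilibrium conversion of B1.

Let X = conversion of B1 (basis 1 mol B1); extent of reaction ξ = X.
Mole table: n_B1 = 1 − X; n_B2 = X; n_A1 = X.
n_T = Σnᵢ = 1 + X.
y_i = n_i/n_T, p_i = y_i·P. K = p_B2 p_A1 / (p_B1).
Equating to 0.141 bar and solving on 0 < X < 1: X = 0.144.

X = 0.144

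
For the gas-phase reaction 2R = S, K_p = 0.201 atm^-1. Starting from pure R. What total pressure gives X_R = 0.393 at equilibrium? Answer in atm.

P = 2.13 atm

Take 1 mol R as basis and let X be its fractional conversion, so ξ = 0.5X.
Moles: n_R = 1 − X; n_S = 0.5X.
Total moles n_T = 1 − 0.5X.
K_p = p_S / (p_R^2) with p_i = (n_i/n_T)·P.
At X = 0.393: the mole-fraction product g(X) = Π y_i^ν_i = 0.4285. Since K_p = g(X)·P^{-1}, P = (g/K_p)^(1/1) = (0.4285/0.201)^(1/1) = 2.13 atm.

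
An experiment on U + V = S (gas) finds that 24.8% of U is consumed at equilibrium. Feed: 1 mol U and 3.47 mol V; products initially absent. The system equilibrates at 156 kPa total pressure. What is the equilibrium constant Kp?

Kp = 0.00277 kPa^-1

Basis: 1 mol U initially; let X = conversion of U. Extent ξ = X.
Species balance: n_U = 1 − X; n_V = 3.47 − X; n_S = X.
Total moles n_T = 4.47 − X.
At X = 0.248: n_U = 0.752, n_V = 3.22, n_S = 0.248, n_T = 4.22.
p_i = (n_i/n_T)·P. Kp = p_S / (p_U p_V) = 0.00277 kPa^-1.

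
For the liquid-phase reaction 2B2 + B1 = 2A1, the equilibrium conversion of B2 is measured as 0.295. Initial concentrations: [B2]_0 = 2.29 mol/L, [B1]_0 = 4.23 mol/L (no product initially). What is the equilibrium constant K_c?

K_c = 0.045 L/mol

Let X = conversion of B2.
Concentrations: [B2] = 2.29 − 2.29X; [B1] = 4.23 − 1.15X; [A1] = 2.29X.
At X = 0.295: [B2] = 1.61, [B1] = 3.89, [A1] = 0.676.
K_c = [A1]^2 / ([B2]^2 [B1]) = 0.045 L/mol.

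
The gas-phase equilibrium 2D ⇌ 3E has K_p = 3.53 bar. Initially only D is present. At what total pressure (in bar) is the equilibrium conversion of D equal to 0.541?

Let X = conversion of D (basis 1 mol D); extent of reaction ξ = 0.5X.
Moles: n_D = 1 − X; n_E = 1.5X.
n_T = Σnᵢ = 1 + 0.5X.
K_p = p_E^3 / (p_D^2) with p_i = (n_i/n_T)·P.
At X = 0.541: the mole-fraction product g(X) = Π y_i^ν_i = 1.996. Since K_p = g(X)·P^{1}, P = (K_p/g)^(1/1) = (3.53/1.996)^(1/1) = 1.77 bar.

P = 1.77 bar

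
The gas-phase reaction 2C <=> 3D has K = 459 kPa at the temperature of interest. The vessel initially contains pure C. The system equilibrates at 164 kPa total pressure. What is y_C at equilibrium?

y_C = 0.329

Basis: 1 mol C initially; let X = conversion of C. Extent ξ = 0.5X.
At extent ξ: n_C = 1 − X; n_D = 1.5X.
n_T = Σnᵢ = 1 + 0.5X.
Mole fractions y_i = n_i/n_T; K = p_D^3 / (p_C^2) with p_i = y_i·P.
Setting this equal to 459 kPa and taking the physical root (0 < X < 1) gives X = 0.577.
Then n_C = 0.423, n_T = 1.29, so y_C = 0.329.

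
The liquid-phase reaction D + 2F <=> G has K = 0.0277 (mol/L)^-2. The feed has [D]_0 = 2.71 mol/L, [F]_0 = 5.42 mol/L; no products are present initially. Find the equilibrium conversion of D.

Let X = conversion of D; extent ξ = 2.71·X mol/L.
Concentrations: [D] = 2.71 − 2.71X; [F] = 5.42 − 5.42X; [G] = 2.71X.
K = [G] / ([D] [F]^2).
Equating to 0.0277 (mol/L)^-2: the physical root is X = 0.291.

X = 0.291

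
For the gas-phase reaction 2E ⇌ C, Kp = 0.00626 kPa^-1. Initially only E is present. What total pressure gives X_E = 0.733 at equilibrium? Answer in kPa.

P = 520 kPa

Let X = conversion of E (basis 1 mol E); extent of reaction ξ = 0.5X.
Species balance: n_E = 1 − X; n_C = 0.5X.
Total moles n_T = 1 − 0.5X.
Kp = p_C / (p_E^2) with p_i = (n_i/n_T)·P.
At X = 0.733: the mole-fraction product g(X) = Π y_i^ν_i = 3.257. Since Kp = g(X)·P^{-1}, P = (g/Kp)^(1/1) = (3.257/0.00626)^(1/1) = 520 kPa.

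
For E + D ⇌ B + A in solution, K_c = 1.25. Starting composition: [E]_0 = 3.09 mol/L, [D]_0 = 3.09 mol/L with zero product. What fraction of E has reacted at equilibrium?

Let X = conversion of E; extent ξ = 3.09·X mol/L.
Concentrations: [E] = 3.09 − 3.09X; [D] = 3.09 − 3.09X; [B] = 3.09X; [A] = 3.09X.
K_c = [B] [A] / ([E] [D]).
Solving K_c = 1.25 for X ∈ (0,1): X = 0.528.

X = 0.528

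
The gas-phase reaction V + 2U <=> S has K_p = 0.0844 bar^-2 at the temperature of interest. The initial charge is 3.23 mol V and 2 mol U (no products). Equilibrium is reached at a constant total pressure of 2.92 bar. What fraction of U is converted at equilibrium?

X = 0.227

Basis: 2 mol U initially; let X = conversion of U. Extent ξ = X.
At extent ξ: n_V = 3.23 − X; n_U = 2 − 2X; n_S = X.
n_T = Σnᵢ = 5.23 − 2X.
With p_i = (n_i/n_T)P, K_p = p_S / (p_V p_U^2).
Setting this equal to 0.0844 bar^-2 and taking the physical root (0 < X < 1) gives X = 0.227.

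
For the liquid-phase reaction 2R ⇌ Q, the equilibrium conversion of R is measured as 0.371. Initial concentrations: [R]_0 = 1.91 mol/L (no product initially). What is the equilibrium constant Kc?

Kc = 0.245 L/mol

Let X = conversion of R.
Concentrations: [R] = 1.91 − 1.91X; [Q] = 0.955X.
At X = 0.371: [R] = 1.2, [Q] = 0.354.
Kc = [Q] / ([R]^2) = 0.245 L/mol.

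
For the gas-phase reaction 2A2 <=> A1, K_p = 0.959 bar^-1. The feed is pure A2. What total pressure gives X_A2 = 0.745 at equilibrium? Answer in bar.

P = 3.75 bar

Let X = conversion of A2 (basis 1 mol A2); extent of reaction ξ = 0.5X.
Mole table: n_A2 = 1 − X; n_A1 = 0.5X.
Total moles n_T = 1 − 0.5X.
K_p = p_A1 / (p_A2^2) with p_i = (n_i/n_T)·P.
At X = 0.745: the mole-fraction product g(X) = Π y_i^ν_i = 3.595. Since K_p = g(X)·P^{-1}, P = (g/K_p)^(1/1) = (3.595/0.959)^(1/1) = 3.75 bar.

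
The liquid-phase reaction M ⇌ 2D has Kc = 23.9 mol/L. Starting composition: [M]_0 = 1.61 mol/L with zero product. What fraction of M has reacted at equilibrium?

X = 0.819

Let X = conversion of M; extent ξ = 1.61·X mol/L.
Concentrations: [M] = 1.61 − 1.61X; [D] = 3.22X.
Kc = [D]^2 / ([M]).
Equating to 23.9 mol/L: the physical root is X = 0.819.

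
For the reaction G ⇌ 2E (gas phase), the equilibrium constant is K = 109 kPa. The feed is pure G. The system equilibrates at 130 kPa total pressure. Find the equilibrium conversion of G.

X = 0.416

Let X = conversion of G (basis 1 mol G); extent of reaction ξ = X.
Species balance: n_G = 1 − X; n_E = 2X.
Summing: n_T = 1 + X.
With p_i = (n_i/n_T)P, K = p_E^2 / (p_G).
Setting this equal to 109 kPa and taking the physical root (0 < X < 1) gives X = 0.416.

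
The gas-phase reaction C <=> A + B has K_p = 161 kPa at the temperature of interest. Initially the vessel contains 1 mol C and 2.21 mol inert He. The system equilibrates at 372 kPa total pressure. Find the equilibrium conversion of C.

Let X = conversion of C (basis 1 mol C); extent of reaction ξ = X.
At extent ξ: n_C = 1 − X; n_A = X; n_B = X; n_I = 2.21 (inert).
Summing: n_T = 3.21 + X.
With p_i = (n_i/n_T)P, K_p = p_A p_B / (p_C).
Setting this equal to 161 kPa and taking the physical root (0 < X < 1) gives X = 0.706.

X = 0.706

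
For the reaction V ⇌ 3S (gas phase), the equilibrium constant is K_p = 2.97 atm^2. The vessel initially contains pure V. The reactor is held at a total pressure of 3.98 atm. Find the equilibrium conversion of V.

Basis: 1 mol V initially; let X = conversion of V. Extent ξ = X.
Mole table: n_V = 1 − X; n_S = 3X.
Summing: n_T = 1 + 2X.
With p_i = (n_i/n_T)P, K_p = p_S^3 / (p_V).
Equating to 2.97 atm^2 and solving on 0 < X < 1: X = 0.224.

X = 0.224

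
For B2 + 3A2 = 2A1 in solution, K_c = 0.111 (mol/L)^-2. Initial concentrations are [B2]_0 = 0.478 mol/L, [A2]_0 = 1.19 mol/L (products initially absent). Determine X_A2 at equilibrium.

X = 0.229

Let X = conversion of A2; extent ξ = 1.19X/3 mol/L.
Concentrations: [B2] = 0.478 − 0.397X; [A2] = 1.19 − 1.19X; [A1] = 0.793X.
K_c = [A1]^2 / ([B2] [A2]^3).
Setting equal to 0.111 and solving for X on (0,1) gives X = 0.229.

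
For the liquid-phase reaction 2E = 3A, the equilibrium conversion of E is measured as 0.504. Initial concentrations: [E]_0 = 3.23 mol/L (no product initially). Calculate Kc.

Kc = 5.67 mol/L

Let X = conversion of E.
Concentrations: [E] = 3.23 − 3.23X; [A] = 4.84X.
At X = 0.504: [E] = 1.6, [A] = 2.44.
Kc = [A]^3 / ([E]^2) = 5.67 mol/L.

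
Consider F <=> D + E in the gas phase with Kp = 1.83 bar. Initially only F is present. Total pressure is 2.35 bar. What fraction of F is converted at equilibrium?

X = 0.662

Basis: 1 mol F initially; let X = conversion of F. Extent ξ = X.
Mole table: n_F = 1 − X; n_D = X; n_E = X.
Total moles n_T = 1 + X.
Mole fractions y_i = n_i/n_T; Kp = p_D p_E / (p_F) with p_i = y_i·P.
Setting this equal to 1.83 bar and taking the physical root (0 < X < 1) gives X = 0.662.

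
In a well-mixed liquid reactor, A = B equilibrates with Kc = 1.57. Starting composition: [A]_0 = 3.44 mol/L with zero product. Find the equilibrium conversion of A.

Let X = conversion of A; extent ξ = 3.44·X mol/L.
Concentrations: [A] = 3.44 − 3.44X; [B] = 3.44X.
Kc = [B] / ([A]).
Setting equal to 1.57 and solving for X on (0,1) gives X = 0.611.

X = 0.611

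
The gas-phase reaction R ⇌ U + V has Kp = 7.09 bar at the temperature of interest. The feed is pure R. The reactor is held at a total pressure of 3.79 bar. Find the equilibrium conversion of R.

Let X = conversion of R (basis 1 mol R); extent of reaction ξ = X.
Species balance: n_R = 1 − X; n_U = X; n_V = X.
Total moles n_T = 1 + X.
Mole fractions y_i = n_i/n_T; Kp = p_U p_V / (p_R) with p_i = y_i·P.
Equating to 7.09 bar and solving on 0 < X < 1: X = 0.807.

X = 0.807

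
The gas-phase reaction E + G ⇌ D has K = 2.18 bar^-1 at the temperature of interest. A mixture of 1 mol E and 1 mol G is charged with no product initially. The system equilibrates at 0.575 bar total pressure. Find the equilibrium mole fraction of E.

Let X = conversion of E (basis 1 mol E); extent of reaction ξ = X.
Species balance: n_E = 1 − X; n_G = 1 − X; n_D = X.
Total moles n_T = 2 − X.
With p_i = (n_i/n_T)P, K = p_D / (p_E p_G).
Substituting and setting equal to 2.18 bar^-1 gives a polynomial in X; the root in (0,1) is X = 0.334.
Then n_E = 0.666, n_T = 1.67, so y_E = 0.400.

y_E = 0.400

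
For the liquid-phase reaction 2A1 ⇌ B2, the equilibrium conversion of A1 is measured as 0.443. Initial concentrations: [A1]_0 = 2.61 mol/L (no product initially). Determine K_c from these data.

K_c = 0.274 L/mol

Let X = conversion of A1.
Concentrations: [A1] = 2.61 − 2.61X; [B2] = 1.3X.
At X = 0.443: [A1] = 1.45, [B2] = 0.578.
K_c = [B2] / ([A1]^2) = 0.274 L/mol.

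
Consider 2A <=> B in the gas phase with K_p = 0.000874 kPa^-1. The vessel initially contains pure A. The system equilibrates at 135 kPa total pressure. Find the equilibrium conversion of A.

Basis: 1 mol A initially; let X = conversion of A. Extent ξ = 0.5X.
Mole table: n_A = 1 − X; n_B = 0.5X.
n_T = Σnᵢ = 1 − 0.5X.
With p_i = (n_i/n_T)P, K_p = p_B / (p_A^2).
Substituting and setting equal to 0.000874 kPa^-1 gives a polynomial in X; the root in (0,1) is X = 0.176.

X = 0.176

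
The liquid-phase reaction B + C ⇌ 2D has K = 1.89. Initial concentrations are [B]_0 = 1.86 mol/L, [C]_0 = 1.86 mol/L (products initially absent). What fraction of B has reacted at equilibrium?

Let X = conversion of B; extent ξ = 1.86·X mol/L.
Concentrations: [B] = 1.86 − 1.86X; [C] = 1.86 − 1.86X; [D] = 3.72X.
K = [D]^2 / ([B] [C]).
This equals 1.89 at X = 0.407 (the root in 0 < X < 1).

X = 0.407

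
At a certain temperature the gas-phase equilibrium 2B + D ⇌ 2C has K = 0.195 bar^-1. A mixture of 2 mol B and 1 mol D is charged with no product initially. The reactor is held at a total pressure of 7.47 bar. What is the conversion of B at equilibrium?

Take 2 mol B as basis and let X be its fractional conversion, so ξ = X.
Moles: n_B = 2 − 2X; n_D = 1 − X; n_C = 2X.
n_T = Σnᵢ = 3 − X.
Mole fractions y_i = n_i/n_T; K = p_C^2 / (p_B^2 p_D) with p_i = y_i·P.
This yields a degree-3 equation in X; solving on (0,1), X = 0.371.

X = 0.371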